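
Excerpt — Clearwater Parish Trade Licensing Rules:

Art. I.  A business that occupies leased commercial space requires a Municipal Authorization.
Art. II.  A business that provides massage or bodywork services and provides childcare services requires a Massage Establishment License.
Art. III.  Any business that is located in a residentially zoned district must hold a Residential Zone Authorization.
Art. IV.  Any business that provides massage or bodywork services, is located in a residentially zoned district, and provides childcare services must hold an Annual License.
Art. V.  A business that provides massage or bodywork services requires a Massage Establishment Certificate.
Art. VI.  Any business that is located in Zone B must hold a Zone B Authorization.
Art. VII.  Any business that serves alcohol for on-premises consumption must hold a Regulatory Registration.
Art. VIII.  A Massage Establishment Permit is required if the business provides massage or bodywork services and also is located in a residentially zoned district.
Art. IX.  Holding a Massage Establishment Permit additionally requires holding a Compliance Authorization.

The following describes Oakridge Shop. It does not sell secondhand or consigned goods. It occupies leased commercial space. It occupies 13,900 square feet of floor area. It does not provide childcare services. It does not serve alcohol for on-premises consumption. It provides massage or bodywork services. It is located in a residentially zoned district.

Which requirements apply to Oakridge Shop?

Art. I. occupies leased commercial space → Municipal Authorization required.
Art. II. provides massage or bodywork services; does not provide childcare services → Massage Establishment License not required.
Art. III. is located in a residentially zoned district → Residential Zone Authorization required.
Art. IV. provides massage or bodywork services; is located in a residentially zoned district; does not provide childcare services → Annual License not required.
Art. V. provides massage or bodywork services → Massage Establishment Certificate required.
Art. VI. is located in a residentially zoned district (not: is located in Zone B) → Zone B Authorization not required.
Art. VII. does not serve alcohol for on-premises consumption → Regulatory Registration not required.
Art. VIII. provides massage or bodywork services; is located in a residentially zoned district → Massage Establishment Permit required.
Art. IX. Massage Establishment Permit is required → Compliance Authorization also required.

Compliance Authorization, Massage Establishment Certificate, Massage Establishment Permit, Municipal Authorization, Residential Zone Authorization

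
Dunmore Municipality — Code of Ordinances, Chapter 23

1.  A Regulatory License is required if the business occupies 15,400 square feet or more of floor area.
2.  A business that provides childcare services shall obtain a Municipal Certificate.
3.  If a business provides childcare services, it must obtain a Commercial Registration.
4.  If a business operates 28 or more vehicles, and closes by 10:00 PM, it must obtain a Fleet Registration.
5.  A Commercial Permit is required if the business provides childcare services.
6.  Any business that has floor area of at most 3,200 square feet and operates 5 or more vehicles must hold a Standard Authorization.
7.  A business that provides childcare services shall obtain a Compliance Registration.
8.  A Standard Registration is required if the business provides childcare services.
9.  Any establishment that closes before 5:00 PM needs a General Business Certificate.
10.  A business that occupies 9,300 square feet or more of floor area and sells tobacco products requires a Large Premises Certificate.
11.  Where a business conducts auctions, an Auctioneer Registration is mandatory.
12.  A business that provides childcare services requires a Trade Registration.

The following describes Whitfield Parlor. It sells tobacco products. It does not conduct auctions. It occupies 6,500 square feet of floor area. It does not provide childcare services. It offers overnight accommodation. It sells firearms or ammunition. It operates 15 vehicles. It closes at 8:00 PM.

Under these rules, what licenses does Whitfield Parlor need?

None

1. floor area 6,500 square feet < 15,400 square feet → Regulatory License not required.
2. does not provide childcare services → Municipal Certificate not required.
3. does not provide childcare services → Commercial Registration not required.
4. vehicles 15 < 28; closes 8:00 PM, at/before 10:00 PM → Fleet Registration not required.
5. does not provide childcare services → Commercial Permit not required.
6. floor area 6,500 square feet > 3,200 square feet; vehicles 15 ≥ 5 → Standard Authorization not required.
7. does not provide childcare services → Compliance Registration not required.
8. does not provide childcare services → Standard Registration not required.
9. closes 8:00 PM, after 5:00 PM → General Business Certificate not required.
10. floor area 6,500 square feet < 9,300 square feet; sells tobacco products → Large Premises Certificate not required.
11. does not conduct auctions → Auctioneer Registration not required.
12. does not provide childcare services → Trade Registration not required.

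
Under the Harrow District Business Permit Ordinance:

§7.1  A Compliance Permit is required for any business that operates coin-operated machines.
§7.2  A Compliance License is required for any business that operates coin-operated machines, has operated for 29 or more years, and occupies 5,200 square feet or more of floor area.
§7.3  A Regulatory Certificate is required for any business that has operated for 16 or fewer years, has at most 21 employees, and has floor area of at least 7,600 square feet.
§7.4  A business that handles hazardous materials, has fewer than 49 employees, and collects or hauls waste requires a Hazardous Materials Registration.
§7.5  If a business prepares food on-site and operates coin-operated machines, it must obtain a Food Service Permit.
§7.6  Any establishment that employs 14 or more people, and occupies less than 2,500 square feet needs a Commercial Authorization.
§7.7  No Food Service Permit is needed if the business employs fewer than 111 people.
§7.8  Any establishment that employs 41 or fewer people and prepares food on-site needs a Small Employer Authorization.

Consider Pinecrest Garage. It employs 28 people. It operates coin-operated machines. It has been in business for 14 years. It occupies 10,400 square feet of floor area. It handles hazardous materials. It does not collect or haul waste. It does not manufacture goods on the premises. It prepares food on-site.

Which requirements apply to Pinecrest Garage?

Compliance Permit, Small Employer Authorization

§7.1 operates coin-operated machines → Compliance Permit required.
§7.2 operates coin-operated machines; years in business 14 < 29; floor area 10,400 square feet ≥ 5,200 square feet → Compliance License not required.
§7.3 years in business 14 ≤ 16; employees 28 > 21; floor area 10,400 square feet ≥ 7,600 square feet → Regulatory Certificate not required.
§7.4 handles hazardous materials; employees 28 < 49; does not collect or haul waste → Hazardous Materials Registration not required.
§7.5 prepares food on-site; operates coin-operated machines → Food Service Permit required.
§7.6 employees 28 ≥ 14; floor area 10,400 square feet ≥ 2,500 square feet → Commercial Authorization not required.
§7.7 employees 28 < 111 → exempt from Food Service Permit.
§7.8 employees 28 ≤ 41; prepares food on-site → Small Employer Authorization required.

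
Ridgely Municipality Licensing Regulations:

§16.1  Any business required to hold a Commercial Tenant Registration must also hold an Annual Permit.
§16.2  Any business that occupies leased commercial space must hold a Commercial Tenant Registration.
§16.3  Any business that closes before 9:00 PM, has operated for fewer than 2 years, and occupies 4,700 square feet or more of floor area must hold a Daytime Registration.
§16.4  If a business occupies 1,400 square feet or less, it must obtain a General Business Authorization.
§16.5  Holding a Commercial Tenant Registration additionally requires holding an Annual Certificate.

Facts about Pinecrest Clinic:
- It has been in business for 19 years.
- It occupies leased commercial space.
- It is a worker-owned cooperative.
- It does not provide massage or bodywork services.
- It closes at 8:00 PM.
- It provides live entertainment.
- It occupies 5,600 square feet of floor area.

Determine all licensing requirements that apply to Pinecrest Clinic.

Annual Certificate, Annual Permit, Commercial Tenant Registration

§16.1 Commercial Tenant Registration is required → Annual Permit also required.
§16.2 occupies leased commercial space → Commercial Tenant Registration required.
§16.3 closes 8:00 PM, at/before 9:00 PM; years in business 19 ≥ 2; floor area 5,600 square feet ≥ 4,700 square feet → Daytime Registration not required.
§16.4 floor area 5,600 square feet > 1,400 square feet → General Business Authorization not required.
§16.5 Commercial Tenant Registration is required → Annual Certificate also required.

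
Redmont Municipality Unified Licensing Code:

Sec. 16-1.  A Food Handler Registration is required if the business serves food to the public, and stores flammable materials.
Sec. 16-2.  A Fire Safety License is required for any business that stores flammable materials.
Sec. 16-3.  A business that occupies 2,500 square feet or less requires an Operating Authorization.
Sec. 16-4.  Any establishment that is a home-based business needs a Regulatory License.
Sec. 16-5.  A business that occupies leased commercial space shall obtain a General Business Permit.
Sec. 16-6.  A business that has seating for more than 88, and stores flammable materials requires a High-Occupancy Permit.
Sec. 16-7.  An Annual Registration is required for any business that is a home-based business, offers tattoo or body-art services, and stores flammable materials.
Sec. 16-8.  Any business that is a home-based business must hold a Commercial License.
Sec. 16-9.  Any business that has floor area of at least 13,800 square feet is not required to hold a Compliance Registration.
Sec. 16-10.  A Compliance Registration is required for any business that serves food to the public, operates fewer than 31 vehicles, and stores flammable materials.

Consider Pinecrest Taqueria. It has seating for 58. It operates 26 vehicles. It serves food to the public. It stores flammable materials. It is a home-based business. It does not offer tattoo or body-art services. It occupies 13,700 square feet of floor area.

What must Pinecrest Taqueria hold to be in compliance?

Sec. 16-1. serves food to the public; stores flammable materials → Food Handler Registration required.
Sec. 16-2. stores flammable materials → Fire Safety License required.
Sec. 16-3. floor area 13,700 square feet > 2,500 square feet → Operating Authorization not required.
Sec. 16-4. is a home-based business → Regulatory License required.
Sec. 16-5. is a home-based business (not: occupies leased commercial space) → General Business Permit not required.
Sec. 16-6. seating 58 ≤ 88; stores flammable materials → High-Occupancy Permit not required.
Sec. 16-7. is a home-based business; does not offer tattoo or body-art services; stores flammable materials → Annual Registration not required.
Sec. 16-8. is a home-based business → Commercial License required.
Sec. 16-9. floor area 13,700 square feet < 13,800 square feet → Compliance Registration exemption does not apply.
Sec. 16-10. serves food to the public; vehicles 26 < 31; stores flammable materials → Compliance Registration required.

Commercial License, Compliance Registration, Fire Safety License, Food Handler Registration, Regulatory License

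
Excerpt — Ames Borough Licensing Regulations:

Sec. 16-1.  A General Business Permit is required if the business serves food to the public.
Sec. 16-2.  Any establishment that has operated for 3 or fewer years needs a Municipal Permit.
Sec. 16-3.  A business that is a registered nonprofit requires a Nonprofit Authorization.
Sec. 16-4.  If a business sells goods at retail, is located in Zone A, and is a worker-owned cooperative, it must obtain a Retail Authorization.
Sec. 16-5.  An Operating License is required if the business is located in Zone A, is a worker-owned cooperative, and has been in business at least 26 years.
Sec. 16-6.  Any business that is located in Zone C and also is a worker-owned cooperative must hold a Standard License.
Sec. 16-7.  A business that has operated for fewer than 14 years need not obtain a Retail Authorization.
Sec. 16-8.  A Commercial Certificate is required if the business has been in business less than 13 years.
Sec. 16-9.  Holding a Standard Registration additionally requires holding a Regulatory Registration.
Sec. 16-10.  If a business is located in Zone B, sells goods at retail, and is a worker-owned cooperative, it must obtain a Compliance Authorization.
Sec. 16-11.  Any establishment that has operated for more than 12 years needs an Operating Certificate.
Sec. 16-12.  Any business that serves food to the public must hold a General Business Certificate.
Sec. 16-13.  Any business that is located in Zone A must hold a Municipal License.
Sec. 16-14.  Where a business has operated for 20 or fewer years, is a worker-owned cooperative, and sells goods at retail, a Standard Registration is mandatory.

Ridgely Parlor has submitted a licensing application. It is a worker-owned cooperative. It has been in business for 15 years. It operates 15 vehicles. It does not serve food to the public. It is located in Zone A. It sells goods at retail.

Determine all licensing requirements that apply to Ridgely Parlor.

Municipal License, Operating Certificate, Regulatory Registration, Retail Authorization, Standard Registration

Sec. 16-1. does not serve food to the public → General Business Permit not required.
Sec. 16-2. years in business 15 > 3 → Municipal Permit not required.
Sec. 16-3. is a worker-owned cooperative (not: is a registered nonprofit) → Nonprofit Authorization not required.
Sec. 16-4. sells goods at retail; is located in Zone A; is a worker-owned cooperative → Retail Authorization required.
Sec. 16-5. is located in Zone A; is a worker-owned cooperative; years in business 15 < 26 → Operating License not required.
Sec. 16-6. is located in Zone A (not: is located in Zone C); is a worker-owned cooperative → Standard License not required.
Sec. 16-7. years in business 15 ≥ 14 → Retail Authorization exemption does not apply.
Sec. 16-8. years in business 15 ≥ 13 → Commercial Certificate not required.
Sec. 16-9. Standard Registration is required → Regulatory Registration also required.
Sec. 16-10. is located in Zone A (not: is located in Zone B); sells goods at retail; is a worker-owned cooperative → Compliance Authorization not required.
Sec. 16-11. years in business 15 > 12 → Operating Certificate required.
Sec. 16-12. does not serve food to the public → General Business Certificate not required.
Sec. 16-13. is located in Zone A → Municipal License required.
Sec. 16-14. years in business 15 ≤ 20; is a worker-owned cooperative; sells goods at retail → Standard Registration required.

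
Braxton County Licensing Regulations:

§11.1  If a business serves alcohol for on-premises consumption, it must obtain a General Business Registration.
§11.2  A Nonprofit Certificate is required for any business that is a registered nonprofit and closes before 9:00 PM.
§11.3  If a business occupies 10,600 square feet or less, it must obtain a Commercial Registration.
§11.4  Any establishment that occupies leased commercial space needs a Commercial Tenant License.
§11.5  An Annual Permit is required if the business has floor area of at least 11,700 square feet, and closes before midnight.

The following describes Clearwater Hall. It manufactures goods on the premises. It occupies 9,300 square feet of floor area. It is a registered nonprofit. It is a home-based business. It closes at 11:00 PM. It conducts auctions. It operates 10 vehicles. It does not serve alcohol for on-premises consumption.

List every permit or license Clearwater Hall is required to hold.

§11.1 does not serve alcohol for on-premises consumption → General Business Registration not required.
§11.2 is a registered nonprofit; closes 11:00 PM, after 9:00 PM → Nonprofit Certificate not required.
§11.3 floor area 9,300 square feet ≤ 10,600 square feet → Commercial Registration required.
§11.4 is a home-based business (not: occupies leased commercial space) → Commercial Tenant License not required.
§11.5 floor area 9,300 square feet < 11,700 square feet; closes 11:00 PM, at/before midnight → Annual Permit not required.

Commercial Registration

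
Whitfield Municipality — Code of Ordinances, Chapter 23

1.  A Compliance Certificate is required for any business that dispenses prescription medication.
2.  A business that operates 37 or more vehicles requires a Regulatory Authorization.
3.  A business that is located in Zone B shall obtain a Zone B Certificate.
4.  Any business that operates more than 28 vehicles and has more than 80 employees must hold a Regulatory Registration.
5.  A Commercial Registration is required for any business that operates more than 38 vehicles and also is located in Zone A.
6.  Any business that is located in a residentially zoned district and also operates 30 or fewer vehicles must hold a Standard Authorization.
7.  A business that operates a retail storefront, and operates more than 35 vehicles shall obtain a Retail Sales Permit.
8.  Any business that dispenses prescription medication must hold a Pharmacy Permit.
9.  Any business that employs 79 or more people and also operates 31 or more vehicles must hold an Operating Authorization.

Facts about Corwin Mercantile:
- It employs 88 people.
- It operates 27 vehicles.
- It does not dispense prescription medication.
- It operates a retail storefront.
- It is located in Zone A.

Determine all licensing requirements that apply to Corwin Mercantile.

1. does not dispense prescription medication → Compliance Certificate not required.
2. vehicles 27 < 37 → Regulatory Authorization not required.
3. is located in Zone A (not: is located in Zone B) → Zone B Certificate not required.
4. vehicles 27 ≤ 28; employees 88 > 80 → Regulatory Registration not required.
5. vehicles 27 ≤ 38; is located in Zone A → Commercial Registration not required.
6. is located in Zone A (not: is located in a residentially zoned district); vehicles 27 ≤ 30 → Standard Authorization not required.
7. operates a retail storefront; vehicles 27 ≤ 35 → Retail Sales Permit not required.
8. does not dispense prescription medication → Pharmacy Permit not required.
9. employees 88 ≥ 79; vehicles 27 < 31 → Operating Authorization not required.

None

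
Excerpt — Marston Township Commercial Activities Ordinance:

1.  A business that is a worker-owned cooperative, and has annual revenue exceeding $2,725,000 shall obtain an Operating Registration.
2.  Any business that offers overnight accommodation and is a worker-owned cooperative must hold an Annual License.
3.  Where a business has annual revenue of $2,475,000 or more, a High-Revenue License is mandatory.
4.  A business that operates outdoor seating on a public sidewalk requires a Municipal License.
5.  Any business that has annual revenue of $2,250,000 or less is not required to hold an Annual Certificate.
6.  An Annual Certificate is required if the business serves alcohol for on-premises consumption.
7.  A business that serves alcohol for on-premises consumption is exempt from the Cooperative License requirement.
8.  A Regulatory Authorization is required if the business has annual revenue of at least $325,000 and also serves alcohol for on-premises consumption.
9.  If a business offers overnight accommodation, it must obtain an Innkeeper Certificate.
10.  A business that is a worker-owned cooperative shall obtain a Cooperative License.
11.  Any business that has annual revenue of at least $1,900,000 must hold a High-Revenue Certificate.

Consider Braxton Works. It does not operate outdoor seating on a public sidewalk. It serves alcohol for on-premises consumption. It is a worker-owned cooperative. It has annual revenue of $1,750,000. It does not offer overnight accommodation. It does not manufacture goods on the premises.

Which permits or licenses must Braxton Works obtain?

1. is a worker-owned cooperative; revenue $1,750,000 ≤ $2,725,000 → Operating Registration not required.
2. does not offer overnight accommodation; is a worker-owned cooperative → Annual License not required.
3. revenue $1,750,000 < $2,475,000 → High-Revenue License not required.
4. does not operate outdoor seating on a public sidewalk → Municipal License not required.
5. revenue $1,750,000 ≤ $2,250,000 → exempt from Annual Certificate.
6. serves alcohol for on-premises consumption → Annual Certificate required.
7. serves alcohol for on-premises consumption → exempt from Cooperative License.
8. revenue $1,750,000 ≥ $325,000; serves alcohol for on-premises consumption → Regulatory Authorization required.
9. does not offer overnight accommodation → Innkeeper Certificate not required.
10. is a worker-owned cooperative → Cooperative License required.
11. revenue $1,750,000 < $1,900,000 → High-Revenue Certificate not required.

Regulatory Authorization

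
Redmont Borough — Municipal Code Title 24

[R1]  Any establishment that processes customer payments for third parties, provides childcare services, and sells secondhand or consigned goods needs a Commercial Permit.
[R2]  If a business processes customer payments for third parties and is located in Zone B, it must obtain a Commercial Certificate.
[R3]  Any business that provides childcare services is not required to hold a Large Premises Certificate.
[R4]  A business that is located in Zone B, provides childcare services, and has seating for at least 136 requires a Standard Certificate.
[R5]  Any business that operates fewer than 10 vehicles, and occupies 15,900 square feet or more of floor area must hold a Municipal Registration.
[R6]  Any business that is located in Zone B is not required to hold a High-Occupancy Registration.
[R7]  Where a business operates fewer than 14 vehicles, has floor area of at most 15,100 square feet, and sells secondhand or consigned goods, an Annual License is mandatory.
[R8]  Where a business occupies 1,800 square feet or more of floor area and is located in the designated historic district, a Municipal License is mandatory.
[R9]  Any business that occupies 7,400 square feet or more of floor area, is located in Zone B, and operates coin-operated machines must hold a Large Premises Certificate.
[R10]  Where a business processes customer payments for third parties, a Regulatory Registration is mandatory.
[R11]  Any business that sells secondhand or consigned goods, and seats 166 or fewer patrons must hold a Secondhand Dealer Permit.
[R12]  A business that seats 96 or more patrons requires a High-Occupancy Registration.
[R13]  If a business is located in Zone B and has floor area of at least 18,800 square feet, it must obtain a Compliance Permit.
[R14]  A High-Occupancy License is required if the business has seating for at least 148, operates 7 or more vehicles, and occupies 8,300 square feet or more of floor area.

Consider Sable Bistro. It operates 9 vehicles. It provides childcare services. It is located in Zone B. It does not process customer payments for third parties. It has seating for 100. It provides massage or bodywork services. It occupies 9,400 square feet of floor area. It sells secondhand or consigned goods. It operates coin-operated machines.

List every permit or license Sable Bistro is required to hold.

[R1] does not process customer payments for third parties; provides childcare services; sells secondhand or consigned goods → Commercial Permit not required.
[R2] does not process customer payments for third parties; is located in Zone B → Commercial Certificate not required.
[R3] provides childcare services → exempt from Large Premises Certificate.
[R4] is located in Zone B; provides childcare services; seating 100 < 136 → Standard Certificate not required.
[R5] vehicles 9 < 10; floor area 9,400 square feet < 15,900 square feet → Municipal Registration not required.
[R6] is located in Zone B → exempt from High-Occupancy Registration.
[R7] vehicles 9 < 14; floor area 9,400 square feet ≤ 15,100 square feet; sells secondhand or consigned goods → Annual License required.
[R8] floor area 9,400 square feet ≥ 1,800 square feet; is located in Zone B (not: is located in the designated historic district) → Municipal License not required.
[R9] floor area 9,400 square feet ≥ 7,400 square feet; is located in Zone B; operates coin-operated machines → Large Premises Certificate required.
[R10] does not process customer payments for third parties → Regulatory Registration not required.
[R11] sells secondhand or consigned goods; seating 100 ≤ 166 → Secondhand Dealer Permit required.
[R12] seating 100 ≥ 96 → High-Occupancy Registration required.
[R13] is located in Zone B; floor area 9,400 square feet < 18,800 square feet → Compliance Permit not required.
[R14] seating 100 < 148; vehicles 9 ≥ 7; floor area 9,400 square feet ≥ 8,300 square feet → High-Occupancy License not required.

Annual License, Secondhand Dealer Permit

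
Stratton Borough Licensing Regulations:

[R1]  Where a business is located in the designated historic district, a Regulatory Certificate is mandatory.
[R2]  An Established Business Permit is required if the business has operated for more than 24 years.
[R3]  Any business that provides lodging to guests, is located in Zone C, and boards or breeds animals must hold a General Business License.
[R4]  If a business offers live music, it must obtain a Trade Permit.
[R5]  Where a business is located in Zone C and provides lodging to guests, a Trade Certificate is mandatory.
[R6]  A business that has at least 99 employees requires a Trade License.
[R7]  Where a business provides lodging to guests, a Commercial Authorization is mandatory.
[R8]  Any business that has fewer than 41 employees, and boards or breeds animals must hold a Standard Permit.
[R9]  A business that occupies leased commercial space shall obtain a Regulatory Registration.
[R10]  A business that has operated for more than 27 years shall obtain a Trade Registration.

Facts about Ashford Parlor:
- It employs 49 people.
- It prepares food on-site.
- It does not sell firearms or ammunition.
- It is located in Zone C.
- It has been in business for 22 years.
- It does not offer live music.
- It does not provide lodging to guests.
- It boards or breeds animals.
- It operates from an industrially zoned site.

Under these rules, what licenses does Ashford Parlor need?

[R1] is located in Zone C (not: is located in the designated historic district) → Regulatory Certificate not required.
[R2] years in business 22 ≤ 24 → Established Business Permit not required.
[R3] does not provide lodging to guests; is located in Zone C; boards or breeds animals → General Business License not required.
[R4] does not offer live music → Trade Permit not required.
[R5] is located in Zone C; does not provide lodging to guests → Trade Certificate not required.
[R6] employees 49 < 99 → Trade License not required.
[R7] does not provide lodging to guests → Commercial Authorization not required.
[R8] employees 49 ≥ 41; boards or breeds animals → Standard Permit not required.
[R9] operates from an industrially zoned site (not: occupies leased commercial space) → Regulatory Registration not required.
[R10] years in business 22 ≤ 27 → Trade Registration not required.

None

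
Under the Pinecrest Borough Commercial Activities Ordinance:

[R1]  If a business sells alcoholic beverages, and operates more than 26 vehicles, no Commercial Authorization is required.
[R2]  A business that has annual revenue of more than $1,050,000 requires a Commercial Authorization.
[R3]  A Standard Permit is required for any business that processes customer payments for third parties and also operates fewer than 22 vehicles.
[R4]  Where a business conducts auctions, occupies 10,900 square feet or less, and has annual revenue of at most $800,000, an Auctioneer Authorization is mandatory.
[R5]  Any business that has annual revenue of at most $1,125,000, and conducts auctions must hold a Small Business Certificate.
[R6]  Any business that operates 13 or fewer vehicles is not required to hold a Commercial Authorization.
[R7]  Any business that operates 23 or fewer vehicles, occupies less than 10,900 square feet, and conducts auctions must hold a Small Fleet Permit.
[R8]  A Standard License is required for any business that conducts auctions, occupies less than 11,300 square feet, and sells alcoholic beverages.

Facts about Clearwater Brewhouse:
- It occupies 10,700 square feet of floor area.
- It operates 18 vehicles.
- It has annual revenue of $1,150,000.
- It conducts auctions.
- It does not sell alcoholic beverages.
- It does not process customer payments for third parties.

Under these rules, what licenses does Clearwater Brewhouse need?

Commercial Authorization, Small Fleet Permit

[R1] does not sell alcoholic beverages; vehicles 18 ≤ 26 → Commercial Authorization exemption does not apply.
[R2] revenue $1,150,000 > $1,050,000 → Commercial Authorization required.
[R3] does not process customer payments for third parties; vehicles 18 < 22 → Standard Permit not required.
[R4] conducts auctions; floor area 10,700 square feet ≤ 10,900 square feet; revenue $1,150,000 > $800,000 → Auctioneer Authorization not required.
[R5] revenue $1,150,000 > $1,125,000; conducts auctions → Small Business Certificate not required.
[R6] vehicles 18 > 13 → Commercial Authorization exemption does not apply.
[R7] vehicles 18 ≤ 23; floor area 10,700 square feet < 10,900 square feet; conducts auctions → Small Fleet Permit required.
[R8] conducts auctions; floor area 10,700 square feet < 11,300 square feet; does not sell alcoholic beverages → Standard License not required.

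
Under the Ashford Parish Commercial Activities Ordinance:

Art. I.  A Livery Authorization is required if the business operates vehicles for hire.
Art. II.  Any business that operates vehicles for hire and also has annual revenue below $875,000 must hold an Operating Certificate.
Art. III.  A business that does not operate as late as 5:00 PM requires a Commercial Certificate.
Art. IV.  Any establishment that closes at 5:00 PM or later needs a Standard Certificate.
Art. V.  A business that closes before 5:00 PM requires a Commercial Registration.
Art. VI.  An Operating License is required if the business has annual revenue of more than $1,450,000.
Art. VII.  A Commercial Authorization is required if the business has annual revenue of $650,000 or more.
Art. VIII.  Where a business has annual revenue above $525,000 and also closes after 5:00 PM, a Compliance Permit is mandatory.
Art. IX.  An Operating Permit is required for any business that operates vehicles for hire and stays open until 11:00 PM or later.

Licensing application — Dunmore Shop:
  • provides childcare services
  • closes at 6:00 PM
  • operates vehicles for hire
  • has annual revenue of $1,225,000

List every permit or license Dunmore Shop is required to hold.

Art. I. operates vehicles for hire → Livery Authorization required.
Art. II. operates vehicles for hire; revenue $1,225,000 ≥ $875,000 → Operating Certificate not required.
Art. III. closes 6:00 PM, after 5:00 PM → Commercial Certificate not required.
Art. IV. closes 6:00 PM, after 5:00 PM → Standard Certificate required.
Art. V. closes 6:00 PM, after 5:00 PM → Commercial Registration not required.
Art. VI. revenue $1,225,000 ≤ $1,450,000 → Operating License not required.
Art. VII. revenue $1,225,000 ≥ $650,000 → Commercial Authorization required.
Art. VIII. revenue $1,225,000 > $525,000; closes 6:00 PM, after 5:00 PM → Compliance Permit required.
Art. IX. operates vehicles for hire; closes 6:00 PM, at/before 11:00 PM → Operating Permit not required.

Commercial Authorization, Compliance Permit, Livery Authorization, Standard Certificate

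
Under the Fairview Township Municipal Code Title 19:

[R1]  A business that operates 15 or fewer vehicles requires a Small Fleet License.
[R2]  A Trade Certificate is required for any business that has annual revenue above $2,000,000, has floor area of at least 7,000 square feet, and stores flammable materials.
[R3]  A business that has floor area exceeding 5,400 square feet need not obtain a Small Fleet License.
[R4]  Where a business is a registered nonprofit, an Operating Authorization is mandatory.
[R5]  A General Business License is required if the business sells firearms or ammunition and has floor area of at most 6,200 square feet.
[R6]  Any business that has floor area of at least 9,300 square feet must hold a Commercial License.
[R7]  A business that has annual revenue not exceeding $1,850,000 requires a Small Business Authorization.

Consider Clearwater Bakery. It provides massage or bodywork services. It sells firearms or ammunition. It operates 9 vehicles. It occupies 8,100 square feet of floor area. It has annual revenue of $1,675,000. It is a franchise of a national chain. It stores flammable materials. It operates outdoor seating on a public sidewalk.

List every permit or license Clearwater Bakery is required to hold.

Small Business Authorization

[R1] vehicles 9 ≤ 15 → Small Fleet License required.
[R2] revenue $1,675,000 ≤ $2,000,000; floor area 8,100 square feet ≥ 7,000 square feet; stores flammable materials → Trade Certificate not required.
[R3] floor area 8,100 square feet > 5,400 square feet → exempt from Small Fleet License.
[R4] is a franchise of a national chain (not: is a registered nonprofit) → Operating Authorization not required.
[R5] sells firearms or ammunition; floor area 8,100 square feet > 6,200 square feet → General Business License not required.
[R6] floor area 8,100 square feet < 9,300 square feet → Commercial License not required.
[R7] revenue $1,675,000 ≤ $1,850,000 → Small Business Authorization required.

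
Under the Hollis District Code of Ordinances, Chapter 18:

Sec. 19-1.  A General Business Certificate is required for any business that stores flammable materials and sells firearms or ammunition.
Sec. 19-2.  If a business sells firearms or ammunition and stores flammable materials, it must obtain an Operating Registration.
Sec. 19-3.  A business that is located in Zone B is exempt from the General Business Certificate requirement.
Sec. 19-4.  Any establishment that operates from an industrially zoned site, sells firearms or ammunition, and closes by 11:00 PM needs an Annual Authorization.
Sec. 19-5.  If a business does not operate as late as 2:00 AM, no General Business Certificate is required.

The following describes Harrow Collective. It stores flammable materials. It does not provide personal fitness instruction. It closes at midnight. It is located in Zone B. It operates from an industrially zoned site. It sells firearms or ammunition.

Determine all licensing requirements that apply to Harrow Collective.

Sec. 19-1. stores flammable materials; sells firearms or ammunition → General Business Certificate required.
Sec. 19-2. sells firearms or ammunition; stores flammable materials → Operating Registration required.
Sec. 19-3. is located in Zone B → exempt from General Business Certificate.
Sec. 19-4. operates from an industrially zoned site; sells firearms or ammunition; closes midnight, after 11:00 PM → Annual Authorization not required.
Sec. 19-5. closes midnight, at/before 2:00 AM → exempt from General Business Certificate.

Operating Registration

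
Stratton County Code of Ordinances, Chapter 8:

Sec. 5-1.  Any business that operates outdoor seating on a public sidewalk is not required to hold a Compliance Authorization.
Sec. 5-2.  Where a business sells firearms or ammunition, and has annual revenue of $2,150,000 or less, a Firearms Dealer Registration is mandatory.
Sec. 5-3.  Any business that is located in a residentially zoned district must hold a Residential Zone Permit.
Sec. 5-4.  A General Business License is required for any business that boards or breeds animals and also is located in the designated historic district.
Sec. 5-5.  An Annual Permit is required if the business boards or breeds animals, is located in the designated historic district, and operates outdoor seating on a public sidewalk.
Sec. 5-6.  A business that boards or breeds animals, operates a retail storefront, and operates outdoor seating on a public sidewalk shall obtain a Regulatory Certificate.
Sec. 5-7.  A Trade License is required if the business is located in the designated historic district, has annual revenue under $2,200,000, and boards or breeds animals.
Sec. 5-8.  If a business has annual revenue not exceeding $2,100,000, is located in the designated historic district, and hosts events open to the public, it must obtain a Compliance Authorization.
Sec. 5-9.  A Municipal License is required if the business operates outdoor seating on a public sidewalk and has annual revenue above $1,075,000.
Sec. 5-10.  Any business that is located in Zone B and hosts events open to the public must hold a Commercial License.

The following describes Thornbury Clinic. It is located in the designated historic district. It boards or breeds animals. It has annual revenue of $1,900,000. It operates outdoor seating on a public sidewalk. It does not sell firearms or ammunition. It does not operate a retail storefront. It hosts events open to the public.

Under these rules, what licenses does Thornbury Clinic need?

Annual Permit, General Business License, Municipal License, Trade License

Sec. 5-1. operates outdoor seating on a public sidewalk → exempt from Compliance Authorization.
Sec. 5-2. does not sell firearms or ammunition; revenue $1,900,000 ≤ $2,150,000 → Firearms Dealer Registration not required.
Sec. 5-3. is located in the designated historic district (not: is located in a residentially zoned district) → Residential Zone Permit not required.
Sec. 5-4. boards or breeds animals; is located in the designated historic district → General Business License required.
Sec. 5-5. boards or breeds animals; is located in the designated historic district; operates outdoor seating on a public sidewalk → Annual Permit required.
Sec. 5-6. boards or breeds animals; does not operate a retail storefront; operates outdoor seating on a public sidewalk → Regulatory Certificate not required.
Sec. 5-7. is located in the designated historic district; revenue $1,900,000 < $2,200,000; boards or breeds animals → Trade License required.
Sec. 5-8. revenue $1,900,000 ≤ $2,100,000; is located in the designated historic district; hosts events open to the public → Compliance Authorization required.
Sec. 5-9. operates outdoor seating on a public sidewalk; revenue $1,900,000 > $1,075,000 → Municipal License required.
Sec. 5-10. is located in the designated historic district (not: is located in Zone B); hosts events open to the public → Commercial License not required.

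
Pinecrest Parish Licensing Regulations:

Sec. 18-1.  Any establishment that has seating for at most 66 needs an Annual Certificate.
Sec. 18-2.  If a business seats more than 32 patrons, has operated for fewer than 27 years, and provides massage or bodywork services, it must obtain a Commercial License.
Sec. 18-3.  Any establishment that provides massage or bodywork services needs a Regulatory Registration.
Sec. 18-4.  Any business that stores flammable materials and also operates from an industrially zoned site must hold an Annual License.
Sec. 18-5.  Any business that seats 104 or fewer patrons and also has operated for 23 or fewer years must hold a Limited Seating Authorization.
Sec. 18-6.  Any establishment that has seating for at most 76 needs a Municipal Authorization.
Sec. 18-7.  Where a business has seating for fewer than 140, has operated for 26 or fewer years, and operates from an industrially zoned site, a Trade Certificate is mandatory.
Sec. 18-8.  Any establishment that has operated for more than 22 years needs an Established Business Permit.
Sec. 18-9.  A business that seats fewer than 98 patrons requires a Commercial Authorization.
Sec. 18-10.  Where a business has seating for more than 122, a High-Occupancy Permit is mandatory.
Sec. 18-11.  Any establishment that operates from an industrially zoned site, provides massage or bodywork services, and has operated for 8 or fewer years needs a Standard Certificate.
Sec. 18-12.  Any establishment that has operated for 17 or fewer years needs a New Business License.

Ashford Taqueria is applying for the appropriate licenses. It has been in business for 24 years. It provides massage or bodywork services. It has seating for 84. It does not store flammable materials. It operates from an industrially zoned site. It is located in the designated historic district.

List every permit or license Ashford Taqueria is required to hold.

Commercial Authorization, Commercial License, Established Business Permit, Regulatory Registration, Trade Certificate

Sec. 18-1. seating 84 > 66 → Annual Certificate not required.
Sec. 18-2. seating 84 > 32; years in business 24 < 27; provides massage or bodywork services → Commercial License required.
Sec. 18-3. provides massage or bodywork services → Regulatory Registration required.
Sec. 18-4. does not store flammable materials; operates from an industrially zoned site → Annual License not required.
Sec. 18-5. seating 84 ≤ 104; years in business 24 > 23 → Limited Seating Authorization not required.
Sec. 18-6. seating 84 > 76 → Municipal Authorization not required.
Sec. 18-7. seating 84 < 140; years in business 24 ≤ 26; operates from an industrially zoned site → Trade Certificate required.
Sec. 18-8. years in business 24 > 22 → Established Business Permit required.
Sec. 18-9. seating 84 < 98 → Commercial Authorization required.
Sec. 18-10. seating 84 ≤ 122 → High-Occupancy Permit not required.
Sec. 18-11. operates from an industrially zoned site; provides massage or bodywork services; years in business 24 > 8 → Standard Certificate not required.
Sec. 18-12. years in business 24 > 17 → New Business License not required.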